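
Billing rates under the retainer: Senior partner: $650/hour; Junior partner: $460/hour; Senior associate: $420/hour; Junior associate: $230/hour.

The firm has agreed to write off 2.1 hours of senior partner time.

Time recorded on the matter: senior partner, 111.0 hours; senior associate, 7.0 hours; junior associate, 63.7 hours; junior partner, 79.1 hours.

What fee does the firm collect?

$124,762.00

Senior partner: 111.0 × $650 = $72,150.00
Junior partner: 79.1 × $460 = $36,386.00
Senior associate: 7.0 × $420 = $2,940.00
Junior associate: 63.7 × $230 = $14,651.00
Subtotal: $126,127.00
Write-off: 2.1 × $650 = $1,365.00
Total: $126,127.00 − $1,365.00 = $124,762.00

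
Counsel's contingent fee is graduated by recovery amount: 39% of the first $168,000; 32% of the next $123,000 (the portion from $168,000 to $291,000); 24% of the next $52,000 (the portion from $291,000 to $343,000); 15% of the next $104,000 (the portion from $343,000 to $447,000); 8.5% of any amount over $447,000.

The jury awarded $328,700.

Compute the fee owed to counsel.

$113,928.00

First $168,000 at 39% = $65,520.00
Next $123,000 at 32% = $39,360.00
Remaining $37,700 at 24% = $9,048.00
Fee: $65,520.00 + $39,360.00 + $9,048.00 = $113,928.00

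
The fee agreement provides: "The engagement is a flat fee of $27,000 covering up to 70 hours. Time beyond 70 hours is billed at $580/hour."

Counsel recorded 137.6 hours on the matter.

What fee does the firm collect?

$66,208.00

Flat fee: $27,000.00
Excess hours: 137.6 − 70 = 67.6
Overrun: 67.6 × $580 = $39,208.00
Total: $27,000.00 + $39,208.00 = $66,208.00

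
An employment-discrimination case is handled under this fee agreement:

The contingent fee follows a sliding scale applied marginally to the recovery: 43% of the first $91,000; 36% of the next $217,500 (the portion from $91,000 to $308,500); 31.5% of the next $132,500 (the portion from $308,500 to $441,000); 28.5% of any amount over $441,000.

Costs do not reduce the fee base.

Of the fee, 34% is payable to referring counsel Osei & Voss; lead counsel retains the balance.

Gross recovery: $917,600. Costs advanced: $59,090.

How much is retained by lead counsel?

Fee base is the gross recovery, $917,600; costs are reimbursed separately.
First $91,000 at 43% = $39,130.00
Next $217,500 at 36% = $78,300.00
Next $132,500 at 31.5% = $41,737.50
Remaining $476,600 at 28.5% = $135,831.00
Fee: $39,130.00 + $78,300.00 + $41,737.50 + $135,831.00 = $294,998.50
Referral share: 34% of $294,998.50 = $100,299.49; lead counsel retains $294,998.50 − $100,299.49 = $194,699.01.

$194,699.01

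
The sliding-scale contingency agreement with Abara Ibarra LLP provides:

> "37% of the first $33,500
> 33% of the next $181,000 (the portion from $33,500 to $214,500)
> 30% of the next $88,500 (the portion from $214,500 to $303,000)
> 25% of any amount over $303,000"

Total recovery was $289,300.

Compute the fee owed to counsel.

First $33,500 at 37% = $12,395.00
Next $181,000 at 33% = $59,730.00
Remaining $74,800 at 30% = $22,440.00
Fee: $12,395.00 + $59,730.00 + $22,440.00 = $94,565.00

$94,565.00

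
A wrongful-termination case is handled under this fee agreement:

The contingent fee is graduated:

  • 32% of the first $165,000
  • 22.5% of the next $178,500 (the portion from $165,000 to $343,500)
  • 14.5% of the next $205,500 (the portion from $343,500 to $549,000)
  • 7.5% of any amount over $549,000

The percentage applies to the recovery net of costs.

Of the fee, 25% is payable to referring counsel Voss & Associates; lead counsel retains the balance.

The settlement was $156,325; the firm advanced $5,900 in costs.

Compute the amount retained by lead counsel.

Fee base (net of costs): $156,325 − $5,900 = $150,425
First $150,425 at 32% = $48,136.00
Referral share: 25% of $48,136.00 = $12,034.00; lead counsel retains $48,136.00 − $12,034.00 = $36,102.00.

$36,102.00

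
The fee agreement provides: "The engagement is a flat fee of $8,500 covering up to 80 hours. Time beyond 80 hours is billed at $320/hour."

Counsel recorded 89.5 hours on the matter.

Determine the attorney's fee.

Flat fee: $8,500.00
Excess hours: 89.5 − 80 = 9.5
Overrun: 9.5 × $320 = $3,040.00
Total: $8,500.00 + $3,040.00 = $11,540.00

$11,540.00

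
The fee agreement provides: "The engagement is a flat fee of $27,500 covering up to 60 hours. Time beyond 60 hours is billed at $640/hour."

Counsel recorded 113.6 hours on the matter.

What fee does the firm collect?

$61,804.00

Flat fee: $27,500.00
Excess hours: 113.6 − 60 = 53.6
Overrun: 53.6 × $640 = $34,304.00
Total: $27,500.00 + $34,304.00 = $61,804.00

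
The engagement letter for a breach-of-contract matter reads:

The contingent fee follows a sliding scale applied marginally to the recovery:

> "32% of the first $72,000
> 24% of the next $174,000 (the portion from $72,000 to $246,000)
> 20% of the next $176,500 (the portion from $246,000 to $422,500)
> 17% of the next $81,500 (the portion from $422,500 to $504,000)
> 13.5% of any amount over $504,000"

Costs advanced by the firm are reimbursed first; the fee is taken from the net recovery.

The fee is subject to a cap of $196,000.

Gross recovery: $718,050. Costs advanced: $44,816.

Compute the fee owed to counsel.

Fee base (net of costs): $718,050 − $44,816 = $673,234
First $72,000 at 32% = $23,040.00
Next $174,000 at 24% = $41,760.00
Next $176,500 at 20% = $35,300.00
Next $81,500 at 17% = $13,855.00
Remaining $169,234 at 13.5% = $22,846.59
Fee: $23,040.00 + $41,760.00 + $35,300.00 + $13,855.00 + $22,846.59 = $136,801.59
$136,801.59 is under the $196,000 cap.

$136,801.59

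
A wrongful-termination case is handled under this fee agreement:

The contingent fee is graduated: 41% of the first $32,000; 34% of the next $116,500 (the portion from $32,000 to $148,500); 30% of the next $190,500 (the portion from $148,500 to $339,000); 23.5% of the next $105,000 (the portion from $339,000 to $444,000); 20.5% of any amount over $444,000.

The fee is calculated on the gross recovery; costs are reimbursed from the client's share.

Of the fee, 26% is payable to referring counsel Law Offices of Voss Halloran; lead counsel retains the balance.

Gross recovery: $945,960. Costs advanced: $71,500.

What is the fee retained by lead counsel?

$175,718.03

Fee base is the gross recovery, $945,960; costs are reimbursed separately.
First $32,000 at 41% = $13,120.00
Next $116,500 at 34% = $39,610.00
Next $190,500 at 30% = $57,150.00
Next $105,000 at 23.5% = $24,675.00
Remaining $501,960 at 20.5% = $102,901.80
Fee: $13,120.00 + $39,610.00 + $57,150.00 + $24,675.00 + $102,901.80 = $237,456.80
Referral share: 26% of $237,456.80 = $61,738.77; lead counsel retains $237,456.80 − $61,738.77 = $175,718.03.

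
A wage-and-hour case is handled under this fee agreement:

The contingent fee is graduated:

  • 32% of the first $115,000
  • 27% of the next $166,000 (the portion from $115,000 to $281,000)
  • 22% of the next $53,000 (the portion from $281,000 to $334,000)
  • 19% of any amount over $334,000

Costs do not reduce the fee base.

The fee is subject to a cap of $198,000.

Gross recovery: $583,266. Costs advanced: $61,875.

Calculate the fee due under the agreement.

$140,640.54

Fee base is the gross recovery, $583,266; costs are reimbursed separately.
First $115,000 at 32% = $36,800.00
Next $166,000 at 27% = $44,820.00
Next $53,000 at 22% = $11,660.00
Remaining $249,266 at 19% = $47,360.54
Fee: $36,800.00 + $44,820.00 + $11,660.00 + $47,360.54 = $140,640.54
$140,640.54 is under the $198,000 cap.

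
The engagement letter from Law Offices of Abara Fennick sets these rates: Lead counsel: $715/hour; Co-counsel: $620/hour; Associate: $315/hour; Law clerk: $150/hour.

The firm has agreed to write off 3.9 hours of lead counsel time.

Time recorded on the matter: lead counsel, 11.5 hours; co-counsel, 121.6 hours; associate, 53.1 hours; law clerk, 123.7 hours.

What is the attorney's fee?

Lead counsel: 11.5 × $715 = $8,222.50
Co-counsel: 121.6 × $620 = $75,392.00
Associate: 53.1 × $315 = $16,726.50
Law clerk: 123.7 × $150 = $18,555.00
Subtotal: $118,896.00
Write-off: 3.9 × $715 = $2,788.50
Total: $118,896.00 − $2,788.50 = $116,107.50

$116,107.50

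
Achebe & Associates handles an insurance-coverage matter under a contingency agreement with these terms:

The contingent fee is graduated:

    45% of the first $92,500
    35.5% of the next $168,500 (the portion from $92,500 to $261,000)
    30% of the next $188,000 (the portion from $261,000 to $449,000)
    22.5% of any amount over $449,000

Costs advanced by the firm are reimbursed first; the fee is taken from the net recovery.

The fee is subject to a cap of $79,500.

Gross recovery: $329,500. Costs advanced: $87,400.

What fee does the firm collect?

Fee base (net of costs): $329,500 − $87,400 = $242,100
First $92,500 at 45% = $41,625.00
Remaining $149,600 at 35.5% = $53,108.00
Fee: $41,625.00 + $53,108.00 = $94,733.00
$94,733.00 exceeds the $79,500 cap, so the fee is capped at $79,500.00.

$79,500.00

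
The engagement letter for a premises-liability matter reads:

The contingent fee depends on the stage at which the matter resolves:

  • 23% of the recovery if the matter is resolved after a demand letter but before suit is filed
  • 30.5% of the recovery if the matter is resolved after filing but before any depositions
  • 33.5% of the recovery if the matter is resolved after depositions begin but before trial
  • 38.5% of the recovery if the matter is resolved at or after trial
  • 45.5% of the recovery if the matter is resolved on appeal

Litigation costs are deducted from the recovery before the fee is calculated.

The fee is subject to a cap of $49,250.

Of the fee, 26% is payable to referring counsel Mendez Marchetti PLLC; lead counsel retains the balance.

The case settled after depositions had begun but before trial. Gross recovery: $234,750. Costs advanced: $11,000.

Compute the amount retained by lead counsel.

$36,445.00

Fee base (net of costs): $234,750 − $11,000 = $223,750
The matter settled after depositions had begun but before trial, so the 33.5% rate applies.
$223,750 × 33.5% = $74,956.25
$74,956.25 exceeds the $49,250 cap, so the fee is capped at $49,250.00.
Referral share: 26% of $49,250.00 = $12,805.00; lead counsel retains $49,250.00 − $12,805.00 = $36,445.00.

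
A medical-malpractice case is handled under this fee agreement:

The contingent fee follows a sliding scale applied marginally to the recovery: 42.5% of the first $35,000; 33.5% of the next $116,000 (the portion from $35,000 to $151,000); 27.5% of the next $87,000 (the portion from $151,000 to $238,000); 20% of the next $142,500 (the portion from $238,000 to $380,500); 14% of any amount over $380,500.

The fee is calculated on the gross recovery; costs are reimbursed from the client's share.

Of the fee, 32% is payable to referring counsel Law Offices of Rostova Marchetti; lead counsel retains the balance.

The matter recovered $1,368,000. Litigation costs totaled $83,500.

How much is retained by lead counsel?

$166,198.80

Fee base is the gross recovery, $1,368,000; costs are reimbursed separately.
First $35,000 at 42.5% = $14,875.00
Next $116,000 at 33.5% = $38,860.00
Next $87,000 at 27.5% = $23,925.00
Next $142,500 at 20% = $28,500.00
Remaining $987,500 at 14% = $138,250.00
Fee: $14,875.00 + $38,860.00 + $23,925.00 + $28,500.00 + $138,250.00 = $244,410.00
Referral share: 32% of $244,410.00 = $78,211.20; lead counsel retains $244,410.00 − $78,211.20 = $166,198.80.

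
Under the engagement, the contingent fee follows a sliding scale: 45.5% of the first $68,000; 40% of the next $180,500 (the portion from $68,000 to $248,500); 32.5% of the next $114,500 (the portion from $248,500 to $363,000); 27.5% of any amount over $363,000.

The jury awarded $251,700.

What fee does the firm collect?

First $68,000 at 45.5% = $30,940.00
Next $180,500 at 40% = $72,200.00
Remaining $3,200 at 32.5% = $1,040.00
Fee: $30,940.00 + $72,200.00 + $1,040.00 = $104,180.00

$104,180.00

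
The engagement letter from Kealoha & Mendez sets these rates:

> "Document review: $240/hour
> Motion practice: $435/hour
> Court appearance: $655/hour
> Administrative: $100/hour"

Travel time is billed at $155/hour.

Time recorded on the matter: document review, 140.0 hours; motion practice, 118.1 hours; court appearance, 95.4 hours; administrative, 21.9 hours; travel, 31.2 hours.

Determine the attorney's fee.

$154,486.50

Document review: 140.0 × $240 = $33,600.00
Motion practice: 118.1 × $435 = $51,373.50
Court appearance: 95.4 × $655 = $62,487.00
Administrative: 21.9 × $100 = $2,190.00
Subtotal: $33,600.00 + $51,373.50 + $62,487.00 + $2,190.00 = $149,650.50
Travel: 31.2 × $155 = $4,836.00
Total: $149,650.50 + $4,836.00 = $154,486.50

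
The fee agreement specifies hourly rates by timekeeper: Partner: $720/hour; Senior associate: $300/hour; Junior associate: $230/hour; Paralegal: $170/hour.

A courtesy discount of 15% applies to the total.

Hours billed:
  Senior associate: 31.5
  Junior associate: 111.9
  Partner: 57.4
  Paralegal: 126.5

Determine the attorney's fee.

Partner: 57.4 × $720 = $41,328.00
Senior associate: 31.5 × $300 = $9,450.00
Junior associate: 111.9 × $230 = $25,737.00
Paralegal: 126.5 × $170 = $21,505.00
Subtotal: $98,020.00
Less 15% discount: −$14,703.00
Total: $98,020.00 − $14,703.00 = $83,317.00

$83,317.00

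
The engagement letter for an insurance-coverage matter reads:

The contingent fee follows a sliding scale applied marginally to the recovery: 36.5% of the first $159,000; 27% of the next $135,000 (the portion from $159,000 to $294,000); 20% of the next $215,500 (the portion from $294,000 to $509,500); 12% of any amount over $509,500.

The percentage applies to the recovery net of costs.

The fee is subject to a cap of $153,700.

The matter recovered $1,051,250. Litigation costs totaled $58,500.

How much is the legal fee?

$153,700.00

Fee base (net of costs): $1,051,250 − $58,500 = $992,750
First $159,000 at 36.5% = $58,035.00
Next $135,000 at 27% = $36,450.00
Next $215,500 at 20% = $43,100.00
Remaining $483,250 at 12% = $57,990.00
Fee: $58,035.00 + $36,450.00 + $43,100.00 + $57,990.00 = $195,575.00
$195,575.00 exceeds the $153,700 cap, so the fee is capped at $153,700.00.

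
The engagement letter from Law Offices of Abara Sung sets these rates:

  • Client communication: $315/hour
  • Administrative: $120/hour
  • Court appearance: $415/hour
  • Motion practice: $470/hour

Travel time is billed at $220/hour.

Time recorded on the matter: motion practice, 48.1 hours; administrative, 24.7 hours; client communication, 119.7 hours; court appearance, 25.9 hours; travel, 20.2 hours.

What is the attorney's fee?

Client communication: 119.7 × $315 = $37,705.50
Administrative: 24.7 × $120 = $2,964.00
Court appearance: 25.9 × $415 = $10,748.50
Motion practice: 48.1 × $470 = $22,607.00
Subtotal: $37,705.50 + $2,964.00 + $10,748.50 + $22,607.00 = $74,025.00
Travel: 20.2 × $220 = $4,444.00
Total: $74,025.00 + $4,444.00 = $78,469.00

$78,469.00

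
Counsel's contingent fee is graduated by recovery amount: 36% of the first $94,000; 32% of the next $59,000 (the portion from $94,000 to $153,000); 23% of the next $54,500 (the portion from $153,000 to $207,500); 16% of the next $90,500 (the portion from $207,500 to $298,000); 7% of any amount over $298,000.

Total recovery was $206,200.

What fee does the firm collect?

First $94,000 at 36% = $33,840.00
Next $59,000 at 32% = $18,880.00
Remaining $53,200 at 23% = $12,236.00
Fee: $33,840.00 + $18,880.00 + $12,236.00 = $64,956.00

$64,956.00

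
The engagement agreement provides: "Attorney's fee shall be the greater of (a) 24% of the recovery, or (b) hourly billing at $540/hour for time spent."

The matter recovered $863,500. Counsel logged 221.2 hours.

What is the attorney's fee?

$207,240.00

(a) 24% of $863,500 = $207,240.00
(b) 221.2 × $540 = $119,448.00
The greater is (a): $207,240.00.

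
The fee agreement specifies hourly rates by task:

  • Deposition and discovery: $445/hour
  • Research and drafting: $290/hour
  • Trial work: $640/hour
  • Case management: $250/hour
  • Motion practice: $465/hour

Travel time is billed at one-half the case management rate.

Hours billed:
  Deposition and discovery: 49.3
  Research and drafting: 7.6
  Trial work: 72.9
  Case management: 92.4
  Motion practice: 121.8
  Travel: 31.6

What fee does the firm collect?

$154,485.50

Deposition and discovery: 49.3 × $445 = $21,938.50
Research and drafting: 7.6 × $290 = $2,204.00
Trial work: 72.9 × $640 = $46,656.00
Case management: 92.4 × $250 = $23,100.00
Motion practice: 121.8 × $465 = $56,637.00
Subtotal: $21,938.50 + $2,204.00 + $46,656.00 + $23,100.00 + $56,637.00 = $150,535.50
Travel: 31.6 × ($250 ÷ 2) = 31.6 × $125.00 = $3,950.00
Total: $150,535.50 + $3,950.00 = $154,485.50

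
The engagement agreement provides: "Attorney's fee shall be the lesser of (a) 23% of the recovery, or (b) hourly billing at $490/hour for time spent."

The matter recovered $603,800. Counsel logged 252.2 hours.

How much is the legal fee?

(a) 23% of $603,800 = $138,874.00
(b) 252.2 × $490 = $123,578.00
The lesser is (b): $123,578.00.

$123,578.00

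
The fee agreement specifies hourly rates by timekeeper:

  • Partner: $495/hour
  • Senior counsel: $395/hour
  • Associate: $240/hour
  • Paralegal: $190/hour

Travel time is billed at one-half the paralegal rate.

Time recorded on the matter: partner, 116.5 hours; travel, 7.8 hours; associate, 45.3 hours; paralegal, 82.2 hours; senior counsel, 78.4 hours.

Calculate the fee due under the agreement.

Partner: 116.5 × $495 = $57,667.50
Senior counsel: 78.4 × $395 = $30,968.00
Associate: 45.3 × $240 = $10,872.00
Paralegal: 82.2 × $190 = $15,618.00
Subtotal: $57,667.50 + $30,968.00 + $10,872.00 + $15,618.00 = $115,125.50
Travel: 7.8 × ($190 ÷ 2) = 7.8 × $95.00 = $741.00
Total: $115,125.50 + $741.00 = $115,866.50

$115,866.50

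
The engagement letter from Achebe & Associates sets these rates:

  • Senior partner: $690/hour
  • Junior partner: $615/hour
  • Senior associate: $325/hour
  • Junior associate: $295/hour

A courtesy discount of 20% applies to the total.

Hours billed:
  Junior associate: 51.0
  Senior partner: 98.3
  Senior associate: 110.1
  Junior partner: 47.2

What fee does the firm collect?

$118,146.00

Senior partner: 98.3 × $690 = $67,827.00
Junior partner: 47.2 × $615 = $29,028.00
Senior associate: 110.1 × $325 = $35,782.50
Junior associate: 51.0 × $295 = $15,045.00
Subtotal: $147,682.50
Less 20% discount: −$29,536.50
Total: $147,682.50 − $29,536.50 = $118,146.00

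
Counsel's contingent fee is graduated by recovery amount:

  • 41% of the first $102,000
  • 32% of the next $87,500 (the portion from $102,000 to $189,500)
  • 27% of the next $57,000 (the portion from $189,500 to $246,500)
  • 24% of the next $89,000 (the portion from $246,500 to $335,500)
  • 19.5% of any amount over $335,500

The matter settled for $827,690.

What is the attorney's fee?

$202,547.05

First $102,000 at 41% = $41,820.00
Next $87,500 at 32% = $28,000.00
Next $57,000 at 27% = $15,390.00
Next $89,000 at 24% = $21,360.00
Remaining $492,190 at 19.5% = $95,977.05
Fee: $41,820.00 + $28,000.00 + $15,390.00 + $21,360.00 + $95,977.05 = $202,547.05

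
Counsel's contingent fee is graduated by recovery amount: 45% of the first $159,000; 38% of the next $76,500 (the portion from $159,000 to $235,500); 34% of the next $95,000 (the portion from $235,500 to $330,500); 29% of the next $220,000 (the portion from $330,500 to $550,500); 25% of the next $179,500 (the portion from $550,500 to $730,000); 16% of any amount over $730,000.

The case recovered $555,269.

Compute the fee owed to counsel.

$197,912.25

First $159,000 at 45% = $71,550.00
Next $76,500 at 38% = $29,070.00
Next $95,000 at 34% = $32,300.00
Next $220,000 at 29% = $63,800.00
Remaining $4,769 at 25% = $1,192.25
Fee: $71,550.00 + $29,070.00 + $32,300.00 + $63,800.00 + $1,192.25 = $197,912.25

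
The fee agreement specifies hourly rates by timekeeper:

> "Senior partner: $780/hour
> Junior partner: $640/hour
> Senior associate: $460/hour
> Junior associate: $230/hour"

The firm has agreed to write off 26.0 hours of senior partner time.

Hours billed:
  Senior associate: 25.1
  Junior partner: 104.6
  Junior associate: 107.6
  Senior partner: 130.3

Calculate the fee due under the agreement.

Senior partner: 130.3 × $780 = $101,634.00
Junior partner: 104.6 × $640 = $66,944.00
Senior associate: 25.1 × $460 = $11,546.00
Junior associate: 107.6 × $230 = $24,748.00
Subtotal: $204,872.00
Write-off: 26.0 × $780 = $20,280.00
Total: $204,872.00 − $20,280.00 = $184,592.00

$184,592.00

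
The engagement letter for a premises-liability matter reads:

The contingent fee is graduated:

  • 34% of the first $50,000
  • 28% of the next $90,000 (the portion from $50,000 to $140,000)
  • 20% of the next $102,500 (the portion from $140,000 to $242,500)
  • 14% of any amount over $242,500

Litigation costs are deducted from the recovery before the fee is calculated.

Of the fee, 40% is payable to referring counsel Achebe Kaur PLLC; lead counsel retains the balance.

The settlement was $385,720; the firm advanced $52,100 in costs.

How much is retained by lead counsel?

$45,274.08

Fee base (net of costs): $385,720 − $52,100 = $333,620
First $50,000 at 34% = $17,000.00
Next $90,000 at 28% = $25,200.00
Next $102,500 at 20% = $20,500.00
Remaining $91,120 at 14% = $12,756.80
Fee: $17,000.00 + $25,200.00 + $20,500.00 + $12,756.80 = $75,456.80
Referral share: 40% of $75,456.80 = $30,182.72; lead counsel retains $75,456.80 − $30,182.72 = $45,274.08.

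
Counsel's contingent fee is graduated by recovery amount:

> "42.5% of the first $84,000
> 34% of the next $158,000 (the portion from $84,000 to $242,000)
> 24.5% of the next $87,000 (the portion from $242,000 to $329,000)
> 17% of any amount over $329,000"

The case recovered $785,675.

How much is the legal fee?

$188,369.75

First $84,000 at 42.5% = $35,700.00
Next $158,000 at 34% = $53,720.00
Next $87,000 at 24.5% = $21,315.00
Remaining $456,675 at 17% = $77,634.75
Fee: $35,700.00 + $53,720.00 + $21,315.00 + $77,634.75 = $188,369.75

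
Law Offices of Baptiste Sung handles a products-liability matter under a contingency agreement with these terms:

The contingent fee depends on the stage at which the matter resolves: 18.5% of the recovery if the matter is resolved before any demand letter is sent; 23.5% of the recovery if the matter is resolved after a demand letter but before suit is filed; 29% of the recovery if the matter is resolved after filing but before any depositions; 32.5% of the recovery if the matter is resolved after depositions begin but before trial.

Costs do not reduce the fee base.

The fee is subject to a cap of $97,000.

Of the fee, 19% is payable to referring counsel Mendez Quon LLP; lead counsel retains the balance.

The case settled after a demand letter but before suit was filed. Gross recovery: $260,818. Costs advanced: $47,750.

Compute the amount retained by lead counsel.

$49,646.71

Fee base is the gross recovery, $260,818; costs are reimbursed separately.
The matter settled after a demand letter but before suit was filed, so the 23.5% rate applies.
$260,818 × 23.5% = $61,292.23
$61,292.23 is under the $97,000 cap.
Referral share: 19% of $61,292.23 = $11,645.52; lead counsel retains $61,292.23 − $11,645.52 = $49,646.71.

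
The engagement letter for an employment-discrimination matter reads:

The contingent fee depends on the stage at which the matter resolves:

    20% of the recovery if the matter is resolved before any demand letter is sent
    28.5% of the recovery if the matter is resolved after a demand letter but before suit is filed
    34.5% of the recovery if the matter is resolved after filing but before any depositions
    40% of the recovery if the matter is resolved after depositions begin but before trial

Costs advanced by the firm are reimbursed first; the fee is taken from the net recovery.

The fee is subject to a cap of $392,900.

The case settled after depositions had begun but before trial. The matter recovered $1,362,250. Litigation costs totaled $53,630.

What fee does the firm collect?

$392,900.00

Fee base (net of costs): $1,362,250 − $53,630 = $1,308,620
The matter settled after depositions had begun but before trial, so the 40% rate applies.
$1,308,620 × 40% = $523,448.00
$523,448.00 exceeds the $392,900 cap, so the fee is capped at $392,900.00.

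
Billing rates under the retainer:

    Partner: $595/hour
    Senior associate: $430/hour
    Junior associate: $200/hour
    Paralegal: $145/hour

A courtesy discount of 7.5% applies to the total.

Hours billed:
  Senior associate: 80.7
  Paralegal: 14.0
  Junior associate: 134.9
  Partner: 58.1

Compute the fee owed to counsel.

Partner: 58.1 × $595 = $34,569.50
Senior associate: 80.7 × $430 = $34,701.00
Junior associate: 134.9 × $200 = $26,980.00
Paralegal: 14.0 × $145 = $2,030.00
Subtotal: $98,280.50
Less 7.5% discount: −$7,371.04
Total: $98,280.50 − $7,371.04 = $90,909.46

$90,909.46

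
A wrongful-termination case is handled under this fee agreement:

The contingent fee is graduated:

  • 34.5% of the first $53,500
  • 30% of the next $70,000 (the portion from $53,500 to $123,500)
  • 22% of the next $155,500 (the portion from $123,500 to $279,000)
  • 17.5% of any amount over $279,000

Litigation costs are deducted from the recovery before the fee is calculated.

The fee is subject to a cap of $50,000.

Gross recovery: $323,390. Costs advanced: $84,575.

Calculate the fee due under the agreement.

$50,000.00

Fee base (net of costs): $323,390 − $84,575 = $238,815
First $53,500 at 34.5% = $18,457.50
Next $70,000 at 30% = $21,000.00
Remaining $115,315 at 22% = $25,369.30
Fee: $18,457.50 + $21,000.00 + $25,369.30 = $64,826.80
$64,826.80 exceeds the $50,000 cap, so the fee is capped at $50,000.00.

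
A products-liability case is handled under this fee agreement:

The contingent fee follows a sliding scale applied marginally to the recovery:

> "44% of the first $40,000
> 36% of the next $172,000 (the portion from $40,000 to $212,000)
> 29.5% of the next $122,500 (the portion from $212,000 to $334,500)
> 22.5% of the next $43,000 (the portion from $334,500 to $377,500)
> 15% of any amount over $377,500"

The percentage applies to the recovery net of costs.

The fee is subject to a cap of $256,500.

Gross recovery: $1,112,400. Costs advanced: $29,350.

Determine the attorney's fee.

Fee base (net of costs): $1,112,400 − $29,350 = $1,083,050
First $40,000 at 44% = $17,600.00
Next $172,000 at 36% = $61,920.00
Next $122,500 at 29.5% = $36,137.50
Next $43,000 at 22.5% = $9,675.00
Remaining $705,550 at 15% = $105,832.50
Fee: $17,600.00 + $61,920.00 + $36,137.50 + $9,675.00 + $105,832.50 = $231,165.00
$231,165.00 is under the $256,500 cap.

$231,165.00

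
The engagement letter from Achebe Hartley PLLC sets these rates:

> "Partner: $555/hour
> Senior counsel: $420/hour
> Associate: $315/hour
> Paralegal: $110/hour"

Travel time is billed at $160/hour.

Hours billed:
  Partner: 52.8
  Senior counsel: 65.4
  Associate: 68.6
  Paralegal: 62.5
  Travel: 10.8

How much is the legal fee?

$86,984.00

Partner: 52.8 × $555 = $29,304.00
Senior counsel: 65.4 × $420 = $27,468.00
Associate: 68.6 × $315 = $21,609.00
Paralegal: 62.5 × $110 = $6,875.00
Subtotal: $29,304.00 + $27,468.00 + $21,609.00 + $6,875.00 = $85,256.00
Travel: 10.8 × $160 = $1,728.00
Total: $85,256.00 + $1,728.00 = $86,984.00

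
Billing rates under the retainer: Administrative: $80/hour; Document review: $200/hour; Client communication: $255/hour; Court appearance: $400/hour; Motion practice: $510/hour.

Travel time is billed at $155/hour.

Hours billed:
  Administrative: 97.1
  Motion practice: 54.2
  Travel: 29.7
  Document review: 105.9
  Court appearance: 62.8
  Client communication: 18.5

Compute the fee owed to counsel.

$91,031.00

Administrative: 97.1 × $80 = $7,768.00
Document review: 105.9 × $200 = $21,180.00
Client communication: 18.5 × $255 = $4,717.50
Court appearance: 62.8 × $400 = $25,120.00
Motion practice: 54.2 × $510 = $27,642.00
Subtotal: $7,768.00 + $21,180.00 + $4,717.50 + $25,120.00 + $27,642.00 = $86,427.50
Travel: 29.7 × $155 = $4,603.50
Total: $86,427.50 + $4,603.50 = $91,031.00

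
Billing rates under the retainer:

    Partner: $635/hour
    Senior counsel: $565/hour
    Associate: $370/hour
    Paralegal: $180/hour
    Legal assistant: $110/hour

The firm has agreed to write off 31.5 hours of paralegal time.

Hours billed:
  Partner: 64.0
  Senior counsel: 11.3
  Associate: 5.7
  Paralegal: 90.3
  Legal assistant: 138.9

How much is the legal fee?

$74,996.50

Partner: 64.0 × $635 = $40,640.00
Senior counsel: 11.3 × $565 = $6,384.50
Associate: 5.7 × $370 = $2,109.00
Paralegal: 90.3 × $180 = $16,254.00
Legal assistant: 138.9 × $110 = $15,279.00
Subtotal: $80,666.50
Write-off: 31.5 × $180 = $5,670.00
Total: $80,666.50 − $5,670.00 = $74,996.50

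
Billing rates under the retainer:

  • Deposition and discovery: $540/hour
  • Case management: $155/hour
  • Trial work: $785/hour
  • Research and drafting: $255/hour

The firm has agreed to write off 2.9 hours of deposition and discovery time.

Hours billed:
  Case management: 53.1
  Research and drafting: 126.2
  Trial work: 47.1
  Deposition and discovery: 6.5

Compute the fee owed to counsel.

$79,329.00

Deposition and discovery: 6.5 × $540 = $3,510.00
Case management: 53.1 × $155 = $8,230.50
Trial work: 47.1 × $785 = $36,973.50
Research and drafting: 126.2 × $255 = $32,181.00
Subtotal: $80,895.00
Write-off: 2.9 × $540 = $1,566.00
Total: $80,895.00 − $1,566.00 = $79,329.00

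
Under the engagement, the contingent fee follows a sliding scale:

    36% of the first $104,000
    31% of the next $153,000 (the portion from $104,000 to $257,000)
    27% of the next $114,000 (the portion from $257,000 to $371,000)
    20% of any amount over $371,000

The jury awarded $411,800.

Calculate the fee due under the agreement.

$123,810.00

First $104,000 at 36% = $37,440.00
Next $153,000 at 31% = $47,430.00
Next $114,000 at 27% = $30,780.00
Remaining $40,800 at 20% = $8,160.00
Fee: $37,440.00 + $47,430.00 + $30,780.00 + $8,160.00 = $123,810.00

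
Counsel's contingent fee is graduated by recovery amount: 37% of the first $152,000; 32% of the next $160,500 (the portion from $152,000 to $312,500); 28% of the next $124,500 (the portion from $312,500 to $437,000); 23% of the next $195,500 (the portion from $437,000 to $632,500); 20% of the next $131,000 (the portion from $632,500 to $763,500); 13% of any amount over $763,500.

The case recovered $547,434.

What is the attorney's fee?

First $152,000 at 37% = $56,240.00
Next $160,500 at 32% = $51,360.00
Next $124,500 at 28% = $34,860.00
Remaining $110,434 at 23% = $25,399.82
Fee: $56,240.00 + $51,360.00 + $34,860.00 + $25,399.82 = $167,859.82

$167,859.82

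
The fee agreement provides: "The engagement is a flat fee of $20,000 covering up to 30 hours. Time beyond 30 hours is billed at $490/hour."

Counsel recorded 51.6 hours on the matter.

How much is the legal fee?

Flat fee: $20,000.00
Excess hours: 51.6 − 30 = 21.6
Overrun: 21.6 × $490 = $10,584.00
Total: $20,000.00 + $10,584.00 = $30,584.00

$30,584.00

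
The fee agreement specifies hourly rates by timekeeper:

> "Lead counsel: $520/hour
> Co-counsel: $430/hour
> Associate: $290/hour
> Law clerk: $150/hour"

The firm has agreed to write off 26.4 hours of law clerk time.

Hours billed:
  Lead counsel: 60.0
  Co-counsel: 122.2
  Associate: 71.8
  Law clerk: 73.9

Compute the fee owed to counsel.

$111,693.00

Lead counsel: 60.0 × $520 = $31,200.00
Co-counsel: 122.2 × $430 = $52,546.00
Associate: 71.8 × $290 = $20,822.00
Law clerk: 73.9 × $150 = $11,085.00
Subtotal: $115,653.00
Write-off: 26.4 × $150 = $3,960.00
Total: $115,653.00 − $3,960.00 = $111,693.00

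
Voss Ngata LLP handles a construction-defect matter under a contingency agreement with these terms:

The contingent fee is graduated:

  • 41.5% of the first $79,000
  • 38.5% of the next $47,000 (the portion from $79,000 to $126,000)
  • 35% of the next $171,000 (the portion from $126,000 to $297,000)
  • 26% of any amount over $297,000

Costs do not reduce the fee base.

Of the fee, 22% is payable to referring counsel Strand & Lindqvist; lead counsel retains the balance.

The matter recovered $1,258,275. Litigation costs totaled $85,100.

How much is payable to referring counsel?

Fee base is the gross recovery, $1,258,275; costs are reimbursed separately.
First $79,000 at 41.5% = $32,785.00
Next $47,000 at 38.5% = $18,095.00
Next $171,000 at 35% = $59,850.00
Remaining $961,275 at 26% = $249,931.50
Fee: $32,785.00 + $18,095.00 + $59,850.00 + $249,931.50 = $360,661.50
Referral share: 22% of $360,661.50 = $79,345.53; lead counsel retains $360,661.50 − $79,345.53 = $281,315.97.

$79,345.53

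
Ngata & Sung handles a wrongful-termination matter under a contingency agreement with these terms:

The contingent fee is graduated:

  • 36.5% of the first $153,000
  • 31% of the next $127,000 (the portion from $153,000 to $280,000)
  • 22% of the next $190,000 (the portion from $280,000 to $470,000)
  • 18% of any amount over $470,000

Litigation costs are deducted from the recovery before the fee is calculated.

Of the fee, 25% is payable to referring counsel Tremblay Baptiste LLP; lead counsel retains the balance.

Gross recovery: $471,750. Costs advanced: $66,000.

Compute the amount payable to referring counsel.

$30,720.00

Fee base (net of costs): $471,750 − $66,000 = $405,750
First $153,000 at 36.5% = $55,845.00
Next $127,000 at 31% = $39,370.00
Remaining $125,750 at 22% = $27,665.00
Fee: $55,845.00 + $39,370.00 + $27,665.00 = $122,880.00
Referral share: 25% of $122,880.00 = $30,720.00; lead counsel retains $122,880.00 − $30,720.00 = $92,160.00.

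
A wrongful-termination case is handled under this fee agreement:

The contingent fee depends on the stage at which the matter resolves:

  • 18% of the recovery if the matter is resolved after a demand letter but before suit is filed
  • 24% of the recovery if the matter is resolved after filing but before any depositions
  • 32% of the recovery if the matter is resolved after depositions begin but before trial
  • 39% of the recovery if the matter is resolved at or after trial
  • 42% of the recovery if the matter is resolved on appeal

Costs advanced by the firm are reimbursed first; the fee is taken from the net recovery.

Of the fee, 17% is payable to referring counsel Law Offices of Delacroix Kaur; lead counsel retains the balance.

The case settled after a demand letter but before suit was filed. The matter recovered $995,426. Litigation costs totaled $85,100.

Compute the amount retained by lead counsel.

Fee base (net of costs): $995,426 − $85,100 = $910,326
The matter settled after a demand letter but before suit was filed, so the 18% rate applies.
$910,326 × 18% = $163,858.68
Referral share: 17% of $163,858.68 = $27,855.98; lead counsel retains $163,858.68 − $27,855.98 = $136,002.70.

$136,002.70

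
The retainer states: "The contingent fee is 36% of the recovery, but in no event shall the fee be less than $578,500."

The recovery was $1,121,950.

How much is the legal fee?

36% of $1,121,950 = $403,902.00
That is below the $578,500 minimum, so the minimum applies.

$578,500.00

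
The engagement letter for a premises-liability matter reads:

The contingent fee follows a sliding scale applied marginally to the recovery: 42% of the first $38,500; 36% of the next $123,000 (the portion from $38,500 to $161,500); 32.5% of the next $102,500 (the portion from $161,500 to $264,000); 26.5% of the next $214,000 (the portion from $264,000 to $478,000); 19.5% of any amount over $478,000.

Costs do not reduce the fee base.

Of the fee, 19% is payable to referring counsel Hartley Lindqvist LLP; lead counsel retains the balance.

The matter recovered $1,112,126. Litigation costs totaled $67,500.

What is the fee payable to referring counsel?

$52,084.14

Fee base is the gross recovery, $1,112,126; costs are reimbursed separately.
First $38,500 at 42% = $16,170.00
Next $123,000 at 36% = $44,280.00
Next $102,500 at 32.5% = $33,312.50
Next $214,000 at 26.5% = $56,710.00
Remaining $634,126 at 19.5% = $123,654.57
Fee: $16,170.00 + $44,280.00 + $33,312.50 + $56,710.00 + $123,654.57 = $274,127.07
Referral share: 19% of $274,127.07 = $52,084.14; lead counsel retains $274,127.07 − $52,084.14 = $222,042.93.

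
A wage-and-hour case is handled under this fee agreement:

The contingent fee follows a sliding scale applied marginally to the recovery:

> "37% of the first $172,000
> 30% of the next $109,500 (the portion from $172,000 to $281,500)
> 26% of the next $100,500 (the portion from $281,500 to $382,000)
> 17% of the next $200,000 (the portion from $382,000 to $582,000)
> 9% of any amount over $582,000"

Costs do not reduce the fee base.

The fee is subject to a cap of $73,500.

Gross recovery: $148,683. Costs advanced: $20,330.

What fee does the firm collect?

$55,012.71

Fee base is the gross recovery, $148,683; costs are reimbursed separately.
First $148,683 at 37% = $55,012.71
$55,012.71 is under the $73,500 cap.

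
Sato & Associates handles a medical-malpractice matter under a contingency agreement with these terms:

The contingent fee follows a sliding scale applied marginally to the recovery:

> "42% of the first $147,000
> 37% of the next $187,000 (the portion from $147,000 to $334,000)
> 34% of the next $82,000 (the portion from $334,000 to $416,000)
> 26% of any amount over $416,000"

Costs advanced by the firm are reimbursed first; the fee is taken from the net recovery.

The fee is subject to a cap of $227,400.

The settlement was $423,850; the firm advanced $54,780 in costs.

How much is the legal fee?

$142,853.80

Fee base (net of costs): $423,850 − $54,780 = $369,070
First $147,000 at 42% = $61,740.00
Next $187,000 at 37% = $69,190.00
Remaining $35,070 at 34% = $11,923.80
Fee: $61,740.00 + $69,190.00 + $11,923.80 = $142,853.80
$142,853.80 is under the $227,400 cap.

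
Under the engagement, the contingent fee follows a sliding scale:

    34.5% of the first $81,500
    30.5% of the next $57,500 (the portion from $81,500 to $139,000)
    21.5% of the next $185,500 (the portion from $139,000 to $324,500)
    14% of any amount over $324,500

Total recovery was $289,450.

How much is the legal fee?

$78,001.75

First $81,500 at 34.5% = $28,117.50
Next $57,500 at 30.5% = $17,537.50
Remaining $150,450 at 21.5% = $32,346.75
Fee: $28,117.50 + $17,537.50 + $32,346.75 = $78,001.75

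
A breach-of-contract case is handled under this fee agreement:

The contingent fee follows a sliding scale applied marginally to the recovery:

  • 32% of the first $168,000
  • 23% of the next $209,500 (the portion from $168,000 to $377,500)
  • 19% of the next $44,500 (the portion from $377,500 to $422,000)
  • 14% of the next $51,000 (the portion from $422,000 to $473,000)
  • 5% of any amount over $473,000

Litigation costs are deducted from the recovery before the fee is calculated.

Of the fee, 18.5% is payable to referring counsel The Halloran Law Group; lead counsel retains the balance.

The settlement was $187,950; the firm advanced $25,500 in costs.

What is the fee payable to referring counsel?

Fee base (net of costs): $187,950 − $25,500 = $162,450
First $162,450 at 32% = $51,984.00
Referral share: 18.5% of $51,984.00 = $9,617.04; lead counsel retains $51,984.00 − $9,617.04 = $42,366.96.

$9,617.04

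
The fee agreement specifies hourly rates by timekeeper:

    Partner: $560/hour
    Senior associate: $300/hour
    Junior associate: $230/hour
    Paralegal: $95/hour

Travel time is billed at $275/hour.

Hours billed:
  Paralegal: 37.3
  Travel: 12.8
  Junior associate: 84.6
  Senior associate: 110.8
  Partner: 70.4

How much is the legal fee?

Partner: 70.4 × $560 = $39,424.00
Senior associate: 110.8 × $300 = $33,240.00
Junior associate: 84.6 × $230 = $19,458.00
Paralegal: 37.3 × $95 = $3,543.50
Subtotal: $39,424.00 + $33,240.00 + $19,458.00 + $3,543.50 = $95,665.50
Travel: 12.8 × $275 = $3,520.00
Total: $95,665.50 + $3,520.00 = $99,185.50

$99,185.50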